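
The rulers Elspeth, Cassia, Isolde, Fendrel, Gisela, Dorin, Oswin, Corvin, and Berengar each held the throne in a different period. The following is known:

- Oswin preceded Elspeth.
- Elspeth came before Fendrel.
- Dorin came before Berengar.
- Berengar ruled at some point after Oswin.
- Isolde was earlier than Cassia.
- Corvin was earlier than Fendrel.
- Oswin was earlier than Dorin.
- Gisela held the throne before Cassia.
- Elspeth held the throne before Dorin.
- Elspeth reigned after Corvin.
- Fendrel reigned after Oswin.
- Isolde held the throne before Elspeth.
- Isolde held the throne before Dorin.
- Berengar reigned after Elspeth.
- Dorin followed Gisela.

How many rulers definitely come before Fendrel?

Directly stated before Fendrel: Corvin, Elspeth, and Oswin.
Isolde reaches Fendrel via Isolde → Elspeth → Fendrel.
No chain forces Dorin (or any of the others) ahead of Fendrel.
That's Corvin, Elspeth, Isolde, and Oswin — 4 in all.

4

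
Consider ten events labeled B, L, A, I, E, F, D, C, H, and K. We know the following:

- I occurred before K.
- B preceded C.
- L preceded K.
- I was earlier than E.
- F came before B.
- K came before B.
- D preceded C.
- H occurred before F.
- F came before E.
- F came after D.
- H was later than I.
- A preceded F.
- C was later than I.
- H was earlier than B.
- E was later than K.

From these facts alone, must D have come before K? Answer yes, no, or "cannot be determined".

No chain of stated constraints runs from D to K, and none runs from K to D either.
So the relative order of D and K is not fixed by the given facts.

cannot be determined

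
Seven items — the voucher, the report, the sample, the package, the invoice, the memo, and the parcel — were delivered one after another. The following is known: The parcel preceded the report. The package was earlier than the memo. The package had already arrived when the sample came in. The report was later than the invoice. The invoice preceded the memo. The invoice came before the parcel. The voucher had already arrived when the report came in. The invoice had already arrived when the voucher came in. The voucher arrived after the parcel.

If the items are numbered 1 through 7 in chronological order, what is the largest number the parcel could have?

The parcel must come before the report and the voucher — 2 items forced after it.
Everything else can be placed before the parcel in some valid order, so the parcel can sit as late as position 7 − 2 = 5.

5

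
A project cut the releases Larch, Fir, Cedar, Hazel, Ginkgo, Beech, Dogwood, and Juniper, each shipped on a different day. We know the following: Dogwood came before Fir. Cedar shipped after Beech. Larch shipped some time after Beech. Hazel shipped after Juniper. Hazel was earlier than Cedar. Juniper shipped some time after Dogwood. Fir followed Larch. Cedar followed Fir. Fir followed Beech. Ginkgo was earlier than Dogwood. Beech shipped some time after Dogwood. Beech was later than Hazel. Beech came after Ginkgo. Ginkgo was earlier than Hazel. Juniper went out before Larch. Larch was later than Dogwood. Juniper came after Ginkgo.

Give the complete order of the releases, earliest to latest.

Ginkgo, Dogwood, Juniper, Hazel, Beech, Larch, Fir, Cedar

The constraints fix every adjacent pair, so only one ordering works:
Ginkgo → Dogwood → Juniper → Hazel → Beech → Larch → Fir → Cedar.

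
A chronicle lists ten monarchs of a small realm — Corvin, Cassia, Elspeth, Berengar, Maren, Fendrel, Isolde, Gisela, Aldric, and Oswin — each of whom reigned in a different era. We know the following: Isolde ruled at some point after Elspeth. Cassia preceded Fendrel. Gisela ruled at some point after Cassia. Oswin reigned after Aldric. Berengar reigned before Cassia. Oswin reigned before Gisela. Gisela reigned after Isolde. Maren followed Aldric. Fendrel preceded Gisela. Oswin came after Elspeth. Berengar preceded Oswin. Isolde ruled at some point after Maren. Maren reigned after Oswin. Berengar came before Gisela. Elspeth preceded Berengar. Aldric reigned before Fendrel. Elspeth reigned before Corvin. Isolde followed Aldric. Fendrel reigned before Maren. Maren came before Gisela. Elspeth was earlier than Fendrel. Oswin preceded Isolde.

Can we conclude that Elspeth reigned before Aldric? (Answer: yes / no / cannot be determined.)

No chain of stated constraints runs from Elspeth to Aldric, and none runs from Aldric to Elspeth either.
So the relative order of Elspeth and Aldric is not fixed by the given facts.

cannot be determined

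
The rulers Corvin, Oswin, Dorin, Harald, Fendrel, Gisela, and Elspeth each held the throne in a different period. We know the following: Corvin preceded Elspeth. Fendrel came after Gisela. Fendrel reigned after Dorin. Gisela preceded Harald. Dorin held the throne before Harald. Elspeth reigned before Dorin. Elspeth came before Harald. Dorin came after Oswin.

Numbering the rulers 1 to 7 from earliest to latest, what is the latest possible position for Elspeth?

4

Elspeth must come before Dorin, Fendrel, and Harald — 3 rulers forced after them.
Everything else can be placed before Elspeth in some valid order, so Elspeth can sit as late as position 7 − 3 = 4.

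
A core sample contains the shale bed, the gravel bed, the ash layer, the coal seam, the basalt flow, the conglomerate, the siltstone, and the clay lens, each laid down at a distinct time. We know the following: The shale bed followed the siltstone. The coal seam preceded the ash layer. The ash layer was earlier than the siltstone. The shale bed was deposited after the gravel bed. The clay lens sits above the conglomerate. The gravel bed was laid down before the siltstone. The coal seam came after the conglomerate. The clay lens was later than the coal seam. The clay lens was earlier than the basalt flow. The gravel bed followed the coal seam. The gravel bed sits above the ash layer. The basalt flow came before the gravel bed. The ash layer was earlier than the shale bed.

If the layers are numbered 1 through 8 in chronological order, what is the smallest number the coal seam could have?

The conglomerate must come before the coal seam — 1 forced predecessor.
Nothing else is forced ahead of the coal seam, so its earliest slot is position 1 + 1 = 2.

2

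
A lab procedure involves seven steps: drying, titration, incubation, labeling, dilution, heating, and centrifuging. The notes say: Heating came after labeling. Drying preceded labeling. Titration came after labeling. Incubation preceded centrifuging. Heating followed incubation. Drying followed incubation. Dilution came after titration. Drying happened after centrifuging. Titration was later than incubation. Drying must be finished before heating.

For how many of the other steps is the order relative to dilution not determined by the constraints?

1

Forced before dilution: centrifuging, drying, incubation, labeling, and titration.
That leaves heating with no forced order relative to dilution — 1.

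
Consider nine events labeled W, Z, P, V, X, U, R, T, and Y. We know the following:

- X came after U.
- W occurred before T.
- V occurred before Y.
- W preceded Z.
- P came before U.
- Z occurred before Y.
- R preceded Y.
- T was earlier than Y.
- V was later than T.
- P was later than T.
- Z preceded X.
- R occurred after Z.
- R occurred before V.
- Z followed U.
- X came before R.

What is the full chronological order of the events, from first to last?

W, T, P, U, Z, X, R, V, Y

The constraints fix every adjacent pair, so only one ordering works:
W → T → P → U → Z → X → R → V → Y.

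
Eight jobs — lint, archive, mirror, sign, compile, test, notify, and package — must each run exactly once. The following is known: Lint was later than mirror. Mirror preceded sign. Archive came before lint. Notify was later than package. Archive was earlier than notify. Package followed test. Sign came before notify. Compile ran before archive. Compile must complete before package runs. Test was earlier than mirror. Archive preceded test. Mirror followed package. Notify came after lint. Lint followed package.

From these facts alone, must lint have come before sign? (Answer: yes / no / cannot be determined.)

No chain of stated constraints runs from lint to sign, and none runs from sign to lint either.
So the relative order of lint and sign is not fixed by the given facts.

cannot be determined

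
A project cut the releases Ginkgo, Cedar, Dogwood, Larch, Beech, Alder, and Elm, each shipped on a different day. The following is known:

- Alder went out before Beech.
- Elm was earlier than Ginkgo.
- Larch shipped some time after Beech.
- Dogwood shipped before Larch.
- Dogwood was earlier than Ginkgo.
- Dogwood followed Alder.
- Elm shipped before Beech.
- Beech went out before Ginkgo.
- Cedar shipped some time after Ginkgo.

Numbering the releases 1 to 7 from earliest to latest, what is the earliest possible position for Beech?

3

Alder and Elm must both come before Beech — 2 forced predecessors.
Nothing else is forced ahead of Beech, so its earliest slot is position 2 + 1 = 3.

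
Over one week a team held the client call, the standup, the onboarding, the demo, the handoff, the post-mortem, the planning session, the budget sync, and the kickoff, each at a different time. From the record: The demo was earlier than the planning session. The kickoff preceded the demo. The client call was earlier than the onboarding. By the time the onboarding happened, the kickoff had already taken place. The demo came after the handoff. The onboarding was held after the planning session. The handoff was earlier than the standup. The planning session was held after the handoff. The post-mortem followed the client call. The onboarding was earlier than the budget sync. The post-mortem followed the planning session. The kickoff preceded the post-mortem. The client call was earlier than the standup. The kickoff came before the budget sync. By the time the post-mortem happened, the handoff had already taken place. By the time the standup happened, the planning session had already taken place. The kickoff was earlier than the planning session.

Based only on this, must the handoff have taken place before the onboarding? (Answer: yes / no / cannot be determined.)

Chain the constraints: the handoff → the planning session → the onboarding. Each link is directly stated, so the handoff comes before the onboarding.

yes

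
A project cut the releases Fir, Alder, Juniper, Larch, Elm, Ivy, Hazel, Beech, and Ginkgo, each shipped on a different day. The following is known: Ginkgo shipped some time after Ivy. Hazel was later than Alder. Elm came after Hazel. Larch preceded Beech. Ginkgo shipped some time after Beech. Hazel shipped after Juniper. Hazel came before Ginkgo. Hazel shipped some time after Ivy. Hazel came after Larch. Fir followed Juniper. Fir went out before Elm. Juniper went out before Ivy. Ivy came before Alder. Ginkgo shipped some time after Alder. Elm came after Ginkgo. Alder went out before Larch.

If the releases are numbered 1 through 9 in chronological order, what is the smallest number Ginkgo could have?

Alder, Beech, Hazel, Ivy, Juniper, and Larch must all come before Ginkgo — 6 forced predecessors.
Nothing else is forced ahead of Ginkgo, so its earliest slot is position 6 + 1 = 7.

7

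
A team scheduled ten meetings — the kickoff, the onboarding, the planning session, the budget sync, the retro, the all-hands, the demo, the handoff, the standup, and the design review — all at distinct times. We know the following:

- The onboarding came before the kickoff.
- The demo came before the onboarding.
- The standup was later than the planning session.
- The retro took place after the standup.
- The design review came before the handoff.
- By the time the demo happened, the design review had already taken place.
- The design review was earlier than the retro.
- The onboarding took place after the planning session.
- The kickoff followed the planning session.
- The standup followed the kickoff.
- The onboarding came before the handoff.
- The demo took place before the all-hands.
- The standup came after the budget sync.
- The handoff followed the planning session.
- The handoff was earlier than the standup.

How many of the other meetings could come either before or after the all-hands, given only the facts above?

7

Forced before the all-hands: the demo and the design review.
That leaves the budget sync, the handoff, the kickoff, the onboarding, the planning session, the retro, and the standup with no forced order relative to the all-hands — 7.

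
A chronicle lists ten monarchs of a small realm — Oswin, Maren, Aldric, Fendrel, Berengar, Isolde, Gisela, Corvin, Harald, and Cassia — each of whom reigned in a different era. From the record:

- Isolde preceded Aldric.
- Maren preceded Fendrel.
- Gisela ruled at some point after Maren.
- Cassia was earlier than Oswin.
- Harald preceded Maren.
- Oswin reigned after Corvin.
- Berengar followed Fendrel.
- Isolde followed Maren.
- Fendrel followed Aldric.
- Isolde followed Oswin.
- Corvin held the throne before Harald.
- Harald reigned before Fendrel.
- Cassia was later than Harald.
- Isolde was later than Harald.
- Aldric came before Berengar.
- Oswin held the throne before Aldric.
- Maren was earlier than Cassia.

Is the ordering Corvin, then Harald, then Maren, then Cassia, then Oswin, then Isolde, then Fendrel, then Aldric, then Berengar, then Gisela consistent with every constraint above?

The constraints require Aldric before Fendrel, but in the proposed sequence Fendrel appears ahead of Aldric. That one violation is enough.

no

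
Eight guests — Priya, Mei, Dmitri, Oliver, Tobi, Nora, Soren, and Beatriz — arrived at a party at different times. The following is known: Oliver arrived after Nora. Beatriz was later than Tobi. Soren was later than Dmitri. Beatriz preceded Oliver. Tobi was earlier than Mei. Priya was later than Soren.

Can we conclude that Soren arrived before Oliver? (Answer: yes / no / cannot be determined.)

No chain of stated constraints runs from Soren to Oliver, and none runs from Oliver to Soren either.
So the relative order of Soren and Oliver is not fixed by the given facts.

cannot be determined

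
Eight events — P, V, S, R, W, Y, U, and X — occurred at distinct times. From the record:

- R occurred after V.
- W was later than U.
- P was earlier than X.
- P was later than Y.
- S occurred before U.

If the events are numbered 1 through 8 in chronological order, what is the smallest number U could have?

2

S must come before U — 1 forced predecessor.
Nothing else is forced ahead of U, so its earliest slot is position 1 + 1 = 2.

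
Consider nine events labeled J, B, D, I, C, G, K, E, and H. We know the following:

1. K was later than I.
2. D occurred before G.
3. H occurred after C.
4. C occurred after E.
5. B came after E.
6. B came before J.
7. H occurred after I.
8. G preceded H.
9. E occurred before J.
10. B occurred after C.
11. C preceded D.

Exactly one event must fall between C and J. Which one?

B

Tracing the constraints gives C → B → J, so B sits after C and before J.
No other event is forced both after C and before J.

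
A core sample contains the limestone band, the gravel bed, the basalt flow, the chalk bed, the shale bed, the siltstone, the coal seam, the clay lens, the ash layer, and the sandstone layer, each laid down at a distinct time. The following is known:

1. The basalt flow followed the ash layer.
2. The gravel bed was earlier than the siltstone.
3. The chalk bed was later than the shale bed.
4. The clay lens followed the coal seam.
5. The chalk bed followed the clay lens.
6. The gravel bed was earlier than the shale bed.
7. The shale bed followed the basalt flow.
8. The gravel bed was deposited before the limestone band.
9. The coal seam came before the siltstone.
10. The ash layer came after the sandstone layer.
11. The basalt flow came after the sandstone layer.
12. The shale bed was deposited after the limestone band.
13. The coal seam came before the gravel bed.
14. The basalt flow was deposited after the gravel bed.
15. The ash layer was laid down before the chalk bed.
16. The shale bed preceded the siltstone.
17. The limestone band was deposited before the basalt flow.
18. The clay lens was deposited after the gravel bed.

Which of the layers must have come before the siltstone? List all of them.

the ash layer, the basalt flow, the coal seam, the gravel bed, the limestone band, the sandstone layer, the shale bed

Directly stated before the siltstone: the coal seam, the gravel bed, and the shale bed.
The ash layer reaches the siltstone via the ash layer → the basalt flow → the shale bed → the siltstone.
The basalt flow reaches the siltstone via the basalt flow → the shale bed → the siltstone.
The limestone band reaches the siltstone via the limestone band → the shale bed → the siltstone.
Likewise the sandstone layer reaches the siltstone by chaining the stated constraints.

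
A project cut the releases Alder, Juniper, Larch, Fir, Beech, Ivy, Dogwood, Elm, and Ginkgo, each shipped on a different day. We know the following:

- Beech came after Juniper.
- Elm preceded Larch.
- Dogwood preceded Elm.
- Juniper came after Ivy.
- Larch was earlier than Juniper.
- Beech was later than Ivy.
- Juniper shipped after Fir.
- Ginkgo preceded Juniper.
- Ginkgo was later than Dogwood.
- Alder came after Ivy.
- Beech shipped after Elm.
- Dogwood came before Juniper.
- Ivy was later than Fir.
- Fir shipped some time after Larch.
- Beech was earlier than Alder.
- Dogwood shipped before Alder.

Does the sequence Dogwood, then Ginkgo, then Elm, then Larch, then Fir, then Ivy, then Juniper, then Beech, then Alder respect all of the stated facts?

Check each stated constraint against the proposed order — e.g. Dogwood is ahead of Juniper; Dogwood is ahead of Alder. Every pair is in the required order; nothing is violated.

yes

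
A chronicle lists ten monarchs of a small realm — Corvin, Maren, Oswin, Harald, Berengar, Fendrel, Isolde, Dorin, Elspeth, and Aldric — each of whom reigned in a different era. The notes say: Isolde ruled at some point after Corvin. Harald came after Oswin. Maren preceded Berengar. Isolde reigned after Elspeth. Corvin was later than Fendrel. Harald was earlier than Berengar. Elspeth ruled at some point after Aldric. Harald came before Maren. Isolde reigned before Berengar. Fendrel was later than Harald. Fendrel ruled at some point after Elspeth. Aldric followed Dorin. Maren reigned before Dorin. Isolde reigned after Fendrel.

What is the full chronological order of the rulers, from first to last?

Oswin, Harald, Maren, Dorin, Aldric, Elspeth, Fendrel, Corvin, Isolde, Berengar

The constraints fix every adjacent pair, so only one ordering works:
Oswin → Harald → Maren → Dorin → Aldric → Elspeth → Fendrel → Corvin → Isolde → Berengar.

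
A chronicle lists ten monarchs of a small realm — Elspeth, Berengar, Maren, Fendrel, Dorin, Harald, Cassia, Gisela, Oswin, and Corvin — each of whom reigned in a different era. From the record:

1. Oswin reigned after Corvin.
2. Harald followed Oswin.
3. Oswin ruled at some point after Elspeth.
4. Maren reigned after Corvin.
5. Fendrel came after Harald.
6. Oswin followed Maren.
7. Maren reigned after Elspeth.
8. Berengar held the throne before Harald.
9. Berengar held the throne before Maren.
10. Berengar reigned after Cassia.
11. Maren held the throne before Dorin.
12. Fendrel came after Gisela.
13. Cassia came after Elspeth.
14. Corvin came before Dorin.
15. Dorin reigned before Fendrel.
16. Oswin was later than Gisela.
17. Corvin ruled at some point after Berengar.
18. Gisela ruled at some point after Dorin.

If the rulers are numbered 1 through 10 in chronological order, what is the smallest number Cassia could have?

Elspeth must come before Cassia — 1 forced predecessor.
Nothing else is forced ahead of Cassia, so their earliest slot is position 1 + 1 = 2.

2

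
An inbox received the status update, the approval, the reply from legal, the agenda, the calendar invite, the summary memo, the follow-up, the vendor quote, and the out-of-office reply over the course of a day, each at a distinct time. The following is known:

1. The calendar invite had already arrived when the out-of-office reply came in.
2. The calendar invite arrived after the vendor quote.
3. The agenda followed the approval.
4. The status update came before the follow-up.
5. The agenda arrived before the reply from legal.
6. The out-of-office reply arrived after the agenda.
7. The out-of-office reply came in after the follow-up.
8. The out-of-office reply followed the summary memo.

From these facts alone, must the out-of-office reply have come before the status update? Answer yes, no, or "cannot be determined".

no

Tracing the constraints gives the status update → the follow-up → the out-of-office reply, so the status update must come before the out-of-office reply.
That means the out-of-office reply cannot be before the status update.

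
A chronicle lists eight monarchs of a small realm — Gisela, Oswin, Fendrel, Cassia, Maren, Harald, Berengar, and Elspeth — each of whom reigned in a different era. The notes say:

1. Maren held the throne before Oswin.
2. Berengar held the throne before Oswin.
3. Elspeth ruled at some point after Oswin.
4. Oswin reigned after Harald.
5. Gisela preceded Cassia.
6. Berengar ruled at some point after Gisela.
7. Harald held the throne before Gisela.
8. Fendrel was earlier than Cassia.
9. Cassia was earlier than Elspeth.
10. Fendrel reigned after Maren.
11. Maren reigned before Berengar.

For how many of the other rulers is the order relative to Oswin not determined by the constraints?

Forced before Oswin: Berengar, Gisela, Harald, and Maren; forced after Oswin: Elspeth.
That leaves Cassia and Fendrel with no forced order relative to Oswin — 2.

2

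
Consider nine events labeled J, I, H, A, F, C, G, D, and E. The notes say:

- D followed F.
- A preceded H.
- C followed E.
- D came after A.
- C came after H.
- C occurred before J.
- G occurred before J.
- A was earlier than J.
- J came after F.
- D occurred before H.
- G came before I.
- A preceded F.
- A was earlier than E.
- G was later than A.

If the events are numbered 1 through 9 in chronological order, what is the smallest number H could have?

4

A, D, and F must all come before H — 3 forced predecessors.
Nothing else is forced ahead of H, so its earliest slot is position 3 + 1 = 4.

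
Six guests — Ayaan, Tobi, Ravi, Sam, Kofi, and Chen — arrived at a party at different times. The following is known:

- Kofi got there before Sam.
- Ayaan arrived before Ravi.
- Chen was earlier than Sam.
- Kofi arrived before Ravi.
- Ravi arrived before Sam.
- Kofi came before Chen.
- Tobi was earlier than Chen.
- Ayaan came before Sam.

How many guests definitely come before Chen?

Directly stated before Chen: Kofi and Tobi.
No chain forces Ravi (or any of the others) ahead of Chen.
That's Kofi and Tobi — 2 in all.

2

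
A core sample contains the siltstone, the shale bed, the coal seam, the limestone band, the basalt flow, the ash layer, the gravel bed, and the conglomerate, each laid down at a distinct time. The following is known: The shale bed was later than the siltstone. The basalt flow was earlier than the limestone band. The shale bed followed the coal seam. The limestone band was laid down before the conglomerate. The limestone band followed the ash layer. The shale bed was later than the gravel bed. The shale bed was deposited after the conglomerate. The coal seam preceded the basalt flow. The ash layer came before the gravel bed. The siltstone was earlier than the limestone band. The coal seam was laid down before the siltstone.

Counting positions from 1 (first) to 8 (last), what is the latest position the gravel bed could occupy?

7

The gravel bed must come before the shale bed — 1 layer forced after it.
Everything else can be placed before the gravel bed in some valid order, so the gravel bed can sit as late as position 8 − 1 = 7.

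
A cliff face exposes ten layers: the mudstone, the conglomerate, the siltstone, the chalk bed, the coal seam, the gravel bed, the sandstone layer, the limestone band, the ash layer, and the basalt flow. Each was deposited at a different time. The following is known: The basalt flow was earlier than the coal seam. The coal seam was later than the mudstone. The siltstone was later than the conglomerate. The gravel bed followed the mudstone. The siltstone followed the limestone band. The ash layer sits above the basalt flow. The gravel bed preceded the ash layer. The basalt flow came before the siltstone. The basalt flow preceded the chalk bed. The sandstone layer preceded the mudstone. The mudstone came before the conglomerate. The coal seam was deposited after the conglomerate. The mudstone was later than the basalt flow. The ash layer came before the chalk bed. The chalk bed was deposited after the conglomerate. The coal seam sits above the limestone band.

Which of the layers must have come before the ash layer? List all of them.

the basalt flow, the gravel bed, the mudstone, the sandstone layer

Directly stated before the ash layer: the basalt flow and the gravel bed.
The mudstone reaches the ash layer via the mudstone → the gravel bed → the ash layer.
The sandstone layer reaches the ash layer via the sandstone layer → the mudstone → the gravel bed → the ash layer.
No chain forces the chalk bed (or any of the others) ahead of the ash layer.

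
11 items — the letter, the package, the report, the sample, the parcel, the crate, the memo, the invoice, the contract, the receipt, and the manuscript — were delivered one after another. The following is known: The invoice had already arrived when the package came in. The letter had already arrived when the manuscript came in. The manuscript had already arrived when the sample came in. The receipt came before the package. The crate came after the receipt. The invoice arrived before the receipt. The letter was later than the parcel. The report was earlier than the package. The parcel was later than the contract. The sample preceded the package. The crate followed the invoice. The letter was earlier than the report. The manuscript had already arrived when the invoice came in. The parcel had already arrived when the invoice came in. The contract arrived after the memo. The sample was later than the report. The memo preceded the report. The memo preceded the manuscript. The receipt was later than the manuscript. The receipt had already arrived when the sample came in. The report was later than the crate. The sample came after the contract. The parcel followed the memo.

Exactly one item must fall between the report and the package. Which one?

the sample

Tracing the constraints gives the report → the sample → the package, so the sample sits after the report and before the package.
No other item is forced both after the report and before the package.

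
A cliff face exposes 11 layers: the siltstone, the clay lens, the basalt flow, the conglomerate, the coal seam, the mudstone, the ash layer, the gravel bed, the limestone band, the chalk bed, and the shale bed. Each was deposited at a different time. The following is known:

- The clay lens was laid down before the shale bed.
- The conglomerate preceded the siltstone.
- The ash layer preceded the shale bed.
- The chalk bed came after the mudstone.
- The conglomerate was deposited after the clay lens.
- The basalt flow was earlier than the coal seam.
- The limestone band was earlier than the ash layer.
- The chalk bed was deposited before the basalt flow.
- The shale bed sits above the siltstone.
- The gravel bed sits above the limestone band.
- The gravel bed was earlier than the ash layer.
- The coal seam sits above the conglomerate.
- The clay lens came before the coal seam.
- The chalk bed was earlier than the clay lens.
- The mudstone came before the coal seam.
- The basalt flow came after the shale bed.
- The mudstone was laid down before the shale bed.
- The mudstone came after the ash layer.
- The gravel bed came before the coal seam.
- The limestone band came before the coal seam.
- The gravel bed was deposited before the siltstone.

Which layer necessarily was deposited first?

The limestone band has a chain of constraints placing it before every other layer, so the limestone band must be first.

the limestone band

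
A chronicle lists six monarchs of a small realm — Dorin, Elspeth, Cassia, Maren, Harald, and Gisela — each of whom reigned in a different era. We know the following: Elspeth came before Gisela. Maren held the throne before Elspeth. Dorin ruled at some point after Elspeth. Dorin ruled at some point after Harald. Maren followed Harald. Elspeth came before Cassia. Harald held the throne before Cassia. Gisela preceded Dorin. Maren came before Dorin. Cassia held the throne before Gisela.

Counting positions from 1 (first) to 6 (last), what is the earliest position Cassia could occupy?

Elspeth, Harald, and Maren must all come before Cassia — 3 forced predecessors.
Nothing else is forced ahead of Cassia, so their earliest slot is position 3 + 1 = 4.

4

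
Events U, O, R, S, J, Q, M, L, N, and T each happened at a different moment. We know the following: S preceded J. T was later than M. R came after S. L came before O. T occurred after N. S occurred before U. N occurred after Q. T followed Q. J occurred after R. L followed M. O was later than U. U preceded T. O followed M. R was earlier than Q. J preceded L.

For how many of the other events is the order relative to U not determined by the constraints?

Forced before U: S; forced after U: O and T.
That leaves J, L, M, N, Q, and R with no forced order relative to U — 6.

6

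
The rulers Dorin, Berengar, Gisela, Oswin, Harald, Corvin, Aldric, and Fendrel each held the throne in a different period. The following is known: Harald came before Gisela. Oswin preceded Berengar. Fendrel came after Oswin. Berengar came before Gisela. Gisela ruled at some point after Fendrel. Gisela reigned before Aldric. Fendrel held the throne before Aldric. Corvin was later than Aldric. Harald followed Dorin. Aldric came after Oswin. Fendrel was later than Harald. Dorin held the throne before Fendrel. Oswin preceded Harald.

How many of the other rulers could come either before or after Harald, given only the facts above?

1

Forced before Harald: Dorin and Oswin; forced after Harald: Aldric, Corvin, Fendrel, and Gisela.
That leaves Berengar with no forced order relative to Harald — 1.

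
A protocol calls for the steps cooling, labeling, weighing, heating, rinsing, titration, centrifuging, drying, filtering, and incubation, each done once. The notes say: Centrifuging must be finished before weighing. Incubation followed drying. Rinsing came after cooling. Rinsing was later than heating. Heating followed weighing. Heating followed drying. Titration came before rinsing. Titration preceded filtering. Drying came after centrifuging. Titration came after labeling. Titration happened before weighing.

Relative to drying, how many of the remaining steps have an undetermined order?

5

Forced before drying: centrifuging; forced after drying: heating, incubation, and rinsing.
That leaves cooling, filtering, labeling, titration, and weighing with no forced order relative to drying — 5.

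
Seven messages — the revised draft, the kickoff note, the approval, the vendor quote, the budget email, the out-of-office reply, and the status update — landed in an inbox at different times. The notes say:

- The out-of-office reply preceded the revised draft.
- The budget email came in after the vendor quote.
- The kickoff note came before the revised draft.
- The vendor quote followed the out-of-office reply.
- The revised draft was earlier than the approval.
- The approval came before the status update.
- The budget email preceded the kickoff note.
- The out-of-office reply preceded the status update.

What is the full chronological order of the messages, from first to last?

The constraints fix every adjacent pair, so only one ordering works:
the out-of-office reply → the vendor quote → the budget email → the kickoff note → the revised draft → the approval → the status update.

the out-of-office reply, the vendor quote, the budget email, the kickoff note, the revised draft, the approval, the status update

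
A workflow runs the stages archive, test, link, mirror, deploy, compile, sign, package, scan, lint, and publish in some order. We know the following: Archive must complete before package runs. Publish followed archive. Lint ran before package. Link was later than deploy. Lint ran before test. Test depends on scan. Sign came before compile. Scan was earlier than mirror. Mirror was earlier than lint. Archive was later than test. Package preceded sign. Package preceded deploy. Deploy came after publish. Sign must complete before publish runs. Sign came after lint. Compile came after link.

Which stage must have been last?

Every other stage has a chain of constraints placing it before compile, so compile is last.

compile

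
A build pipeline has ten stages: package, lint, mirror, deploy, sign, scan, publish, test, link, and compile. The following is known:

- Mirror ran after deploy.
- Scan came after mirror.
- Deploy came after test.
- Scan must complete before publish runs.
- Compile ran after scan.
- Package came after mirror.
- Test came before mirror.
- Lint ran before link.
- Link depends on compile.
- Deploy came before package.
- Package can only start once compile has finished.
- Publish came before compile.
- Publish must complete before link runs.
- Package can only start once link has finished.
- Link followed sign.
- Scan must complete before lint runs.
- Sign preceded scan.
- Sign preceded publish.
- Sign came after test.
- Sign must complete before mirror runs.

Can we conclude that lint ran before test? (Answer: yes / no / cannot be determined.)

no

Tracing the constraints gives test → mirror → scan → lint, so test must come before lint.
That means lint cannot be before test.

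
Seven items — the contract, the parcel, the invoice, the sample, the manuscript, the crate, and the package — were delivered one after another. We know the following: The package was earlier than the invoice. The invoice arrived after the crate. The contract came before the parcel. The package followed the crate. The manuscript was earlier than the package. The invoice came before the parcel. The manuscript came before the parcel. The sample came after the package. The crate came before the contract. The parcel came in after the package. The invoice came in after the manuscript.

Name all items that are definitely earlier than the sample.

the crate, the manuscript, the package

Directly stated before the sample: the package.
The crate reaches the sample via the crate → the package → the sample.
The manuscript reaches the sample via the manuscript → the package → the sample.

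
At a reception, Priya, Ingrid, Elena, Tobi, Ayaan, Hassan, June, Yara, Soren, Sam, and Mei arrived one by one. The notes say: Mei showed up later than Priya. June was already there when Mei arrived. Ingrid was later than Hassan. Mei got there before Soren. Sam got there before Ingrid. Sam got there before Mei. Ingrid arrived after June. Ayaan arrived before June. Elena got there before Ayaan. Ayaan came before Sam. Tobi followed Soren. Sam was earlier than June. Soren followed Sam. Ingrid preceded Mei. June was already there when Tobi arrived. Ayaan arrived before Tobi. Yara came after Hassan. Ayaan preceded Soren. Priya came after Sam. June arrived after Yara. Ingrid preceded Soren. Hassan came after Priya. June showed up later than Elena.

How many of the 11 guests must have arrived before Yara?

Directly stated before Yara: Hassan.
Ayaan reaches Yara via Ayaan → Sam → Priya → Hassan → Yara.
Elena reaches Yara via Elena → Ayaan → Sam → Priya → Hassan → Yara.
Priya reaches Yara via Priya → Hassan → Yara.
Likewise Sam reaches Yara by chaining the stated constraints.
That's Ayaan, Elena, Hassan, Priya, and Sam — 5 in all.

5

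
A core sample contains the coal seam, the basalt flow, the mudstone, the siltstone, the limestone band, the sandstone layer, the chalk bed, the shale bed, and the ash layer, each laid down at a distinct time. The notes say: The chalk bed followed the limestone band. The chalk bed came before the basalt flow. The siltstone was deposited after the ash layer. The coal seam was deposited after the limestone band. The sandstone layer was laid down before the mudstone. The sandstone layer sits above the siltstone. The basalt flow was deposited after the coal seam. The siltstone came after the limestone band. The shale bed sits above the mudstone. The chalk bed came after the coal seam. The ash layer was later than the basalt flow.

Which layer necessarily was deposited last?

Every other layer has a chain of constraints placing it before the shale bed, so the shale bed is last.

the shale bed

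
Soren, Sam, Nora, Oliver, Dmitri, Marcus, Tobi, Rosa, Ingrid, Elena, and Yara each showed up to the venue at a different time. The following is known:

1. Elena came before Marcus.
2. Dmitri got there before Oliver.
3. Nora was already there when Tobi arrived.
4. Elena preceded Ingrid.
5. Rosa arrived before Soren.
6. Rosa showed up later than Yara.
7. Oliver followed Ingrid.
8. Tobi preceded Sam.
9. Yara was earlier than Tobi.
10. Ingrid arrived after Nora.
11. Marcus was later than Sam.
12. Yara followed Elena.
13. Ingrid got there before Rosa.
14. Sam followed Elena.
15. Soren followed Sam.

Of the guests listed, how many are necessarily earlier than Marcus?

Directly stated before Marcus: Elena and Sam.
Nora reaches Marcus via Nora → Tobi → Sam → Marcus.
Tobi reaches Marcus via Tobi → Sam → Marcus.
Yara reaches Marcus via Yara → Tobi → Sam → Marcus.
No chain forces Dmitri (or any of the others) ahead of Marcus.
That's Elena, Nora, Sam, Tobi, and Yara — 5 in all.

5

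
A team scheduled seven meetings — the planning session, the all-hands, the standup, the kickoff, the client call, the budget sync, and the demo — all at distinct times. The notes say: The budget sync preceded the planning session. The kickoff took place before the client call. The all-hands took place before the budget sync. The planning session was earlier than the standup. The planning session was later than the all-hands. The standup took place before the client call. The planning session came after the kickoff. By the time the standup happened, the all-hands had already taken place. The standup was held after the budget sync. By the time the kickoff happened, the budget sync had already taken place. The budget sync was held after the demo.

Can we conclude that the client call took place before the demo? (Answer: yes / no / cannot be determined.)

Tracing the constraints gives the demo → the budget sync → the kickoff → the client call, so the demo must come before the client call.
That means the client call cannot be before the demo.

no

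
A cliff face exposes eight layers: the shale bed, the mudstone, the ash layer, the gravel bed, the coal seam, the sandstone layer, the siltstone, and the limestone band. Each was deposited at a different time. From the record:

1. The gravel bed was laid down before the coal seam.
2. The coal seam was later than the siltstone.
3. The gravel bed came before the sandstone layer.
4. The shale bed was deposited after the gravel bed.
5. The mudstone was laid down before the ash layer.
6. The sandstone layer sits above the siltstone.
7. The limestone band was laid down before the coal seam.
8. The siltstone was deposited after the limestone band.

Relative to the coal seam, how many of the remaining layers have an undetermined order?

4

Forced before the coal seam: the gravel bed, the limestone band, and the siltstone.
That leaves the ash layer, the mudstone, the sandstone layer, and the shale bed with no forced order relative to the coal seam — 4.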